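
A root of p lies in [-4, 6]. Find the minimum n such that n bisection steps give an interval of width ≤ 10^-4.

17

Width after n steps is 10/2^n. Need 2^n ≥ 10/10^-4 = 100000.
2^16 = 65536 < 100000 ≤ 2^17 = 131072, so n = 17.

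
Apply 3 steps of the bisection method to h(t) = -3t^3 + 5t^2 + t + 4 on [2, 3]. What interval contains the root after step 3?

[2, 2.125]

h(2.5) = -9.125 < 0, so the root lies in [2, 2.5]
h(2.25) = -2.609375 < 0, so the root lies in [2, 2.25]
h(2.125) = -0.083984 < 0, so the root lies in [2, 2.125]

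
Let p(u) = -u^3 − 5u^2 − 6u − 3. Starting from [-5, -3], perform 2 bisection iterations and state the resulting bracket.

midpoint -4: p = 5 > 0 → [-4, -3]
midpoint -3.5: p = -0.375 < 0 → [-4, -3.5]

[-4, -3.5]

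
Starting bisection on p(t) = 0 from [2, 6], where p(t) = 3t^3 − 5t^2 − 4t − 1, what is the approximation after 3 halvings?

2.5

t = 4 gives p = 95, positive; keep [2, 4]
t = 3 gives p = 23, positive; keep [2, 3]
t = 2.5 gives p = 4.625, positive; keep [2, 2.5]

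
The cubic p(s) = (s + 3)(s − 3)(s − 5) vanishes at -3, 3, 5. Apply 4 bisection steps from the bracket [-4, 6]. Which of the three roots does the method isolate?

s = 1 gives p = 32, positive; keep [-4, 1]
s = -1.5 gives p = 43.875, positive; keep [-4, -1.5]
s = -2.75 gives p = 11.140625, positive; keep [-4, -2.75]
s = -3.375 gives p = -20.0215, negative; keep [-3.375, -2.75]

-3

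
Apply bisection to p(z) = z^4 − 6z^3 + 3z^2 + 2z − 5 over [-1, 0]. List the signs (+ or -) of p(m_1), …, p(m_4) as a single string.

z = -0.5 gives p = -4.4375, negative; keep [-1, -0.5]
z = -0.75 gives p = -1.964844, negative; keep [-1, -0.75]
z = -0.875 gives p = 0.152588, positive; keep [-0.875, -0.75]
z = -0.8125 gives p = -0.9905, negative; keep [-0.875, -0.8125]

--+-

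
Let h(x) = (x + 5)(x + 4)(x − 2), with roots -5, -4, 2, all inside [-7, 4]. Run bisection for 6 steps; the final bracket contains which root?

m = -1.5, h(m) = -30.625 (−); new bracket [-1.5, 4]
m = 1.25, h(m) = -24.609375 (−); new bracket [1.25, 4]
m = 2.625, h(m) = 31.572266 (+); new bracket [1.25, 2.625]
m = 1.9375, h(m) = -2.5745 (−); new bracket [1.9375, 2.625]
m = 2.28125, h(m) = 12.8631 (+); new bracket [1.9375, 2.28125]
m = 2.109375, h(m) = 4.7506 (+); new bracket [1.9375, 2.109375]

2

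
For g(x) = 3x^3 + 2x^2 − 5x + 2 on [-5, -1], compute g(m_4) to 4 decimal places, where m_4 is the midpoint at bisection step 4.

midpoint -3: g = -46 < 0 → [-3, -1]
midpoint -2: g = -4 < 0 → [-2, -1]
midpoint -1.5: g = 3.875 > 0 → [-2, -1.5]
midpoint -1.75: g = 0.7969 > 0 → [-2, -1.75]

0.7969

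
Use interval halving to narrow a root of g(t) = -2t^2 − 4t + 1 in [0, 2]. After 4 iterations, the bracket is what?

midpoint 1: g = -5 < 0 → [0, 1]
midpoint 0.5: g = -1.5 < 0 → [0, 0.5]
midpoint 0.25: g = -0.125 < 0 → [0, 0.25]
midpoint 0.125: g = 0.4688 > 0 → [0.125, 0.25]

[0.125, 0.25]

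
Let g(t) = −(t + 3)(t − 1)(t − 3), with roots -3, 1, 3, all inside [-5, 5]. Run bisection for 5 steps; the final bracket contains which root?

m = 0, g(m) = -9 (−); new bracket [-5, 0]
m = -2.5, g(m) = -9.625 (−); new bracket [-5, -2.5]
m = -3.75, g(m) = 24.046875 (+); new bracket [-3.75, -2.5]
m = -3.125, g(m) = 3.1582 (+); new bracket [-3.125, -2.5]
m = -2.8125, g(m) = -4.155 (−); new bracket [-3.125, -2.8125]

-3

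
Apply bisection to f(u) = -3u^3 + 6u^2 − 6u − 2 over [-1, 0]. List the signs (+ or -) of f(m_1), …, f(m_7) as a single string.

+-++++-

f(-0.5) = 2.875 > 0, so the root lies in [-0.5, 0]
f(-0.25) = -0.078125 < 0, so the root lies in [-0.5, -0.25]
f(-0.375) = 1.251953 > 0, so the root lies in [-0.375, -0.25]
f(-0.3125) = 0.5525 > 0, so the root lies in [-0.3125, -0.25]
f(-0.28125) = 0.2289 > 0, so the root lies in [-0.28125, -0.25]
f(-0.265625) = 0.0733 > 0, so the root lies in [-0.265625, -0.25]
f(-0.2578125) = -0.0029 < 0, so the root lies in [-0.265625, -0.2578125]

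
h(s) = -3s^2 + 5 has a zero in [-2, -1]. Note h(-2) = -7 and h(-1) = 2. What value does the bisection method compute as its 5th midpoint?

-1.28125

h(-1.5) = -1.75 < 0, so the root lies in [-1.5, -1]
h(-1.25) = 0.3125 > 0, so the root lies in [-1.5, -1.25]
h(-1.375) = -0.671875 < 0, so the root lies in [-1.375, -1.25]
h(-1.3125) = -0.168 < 0, so the root lies in [-1.3125, -1.25]
h(-1.28125) = 0.0752 > 0, so the root lies in [-1.3125, -1.28125]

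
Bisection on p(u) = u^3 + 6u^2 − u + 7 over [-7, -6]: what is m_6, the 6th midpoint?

-6.328125

u = -6.5 gives p = -7.625, negative; keep [-6.5, -6]
u = -6.25 gives p = 3.484375, positive; keep [-6.5, -6.25]
u = -6.375 gives p = -1.865234, negative; keep [-6.375, -6.25]
u = -6.3125 gives p = 0.8601, positive; keep [-6.375, -6.3125]
u = -6.34375 gives p = -0.4898, negative; keep [-6.34375, -6.3125]
u = -6.328125 gives p = 0.1883, positive; keep [-6.34375, -6.328125]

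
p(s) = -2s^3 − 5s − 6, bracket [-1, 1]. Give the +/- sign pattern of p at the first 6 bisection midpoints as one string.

p(0) = -6 < 0, so the root lies in [-1, 0]
p(-0.5) = -3.25 < 0, so the root lies in [-1, -0.5]
p(-0.75) = -1.40625 < 0, so the root lies in [-1, -0.75]
p(-0.875) = -0.2852 < 0, so the root lies in [-1, -0.875]
p(-0.9375) = 0.3354 > 0, so the root lies in [-0.9375, -0.875]
p(-0.90625) = 0.0198 > 0, so the root lies in [-0.90625, -0.875]

----++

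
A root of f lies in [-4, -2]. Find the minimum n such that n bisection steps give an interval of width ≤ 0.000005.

Width after n steps is 2/2^n. Need 2^n ≥ 2/0.000005 = 400000.
2^18 = 262144 < 400000 ≤ 2^19 = 524288, so n = 19.

19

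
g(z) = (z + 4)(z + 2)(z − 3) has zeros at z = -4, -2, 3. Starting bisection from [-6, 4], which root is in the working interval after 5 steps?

3

z = -1 gives g = -12, negative; keep [-1, 4]
z = 1.5 gives g = -28.875, negative; keep [1.5, 4]
z = 2.75 gives g = -8.015625, negative; keep [2.75, 4]
z = 3.375 gives g = 14.8652, positive; keep [2.75, 3.375]
z = 3.0625 gives g = 2.2346, positive; keep [2.75, 3.0625]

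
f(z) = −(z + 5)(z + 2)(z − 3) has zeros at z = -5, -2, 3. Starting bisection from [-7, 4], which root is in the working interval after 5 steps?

z = -1.5 gives f = 7.875, positive; keep [-1.5, 4]
z = 1.25 gives f = 35.546875, positive; keep [1.25, 4]
z = 2.625 gives f = 13.224609, positive; keep [2.625, 4]
z = 3.3125 gives f = -13.8, negative; keep [2.625, 3.3125]
z = 2.96875 gives f = 1.2373, positive; keep [2.96875, 3.3125]

3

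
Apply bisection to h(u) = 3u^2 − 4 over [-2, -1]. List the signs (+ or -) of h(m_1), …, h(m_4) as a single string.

m = -1.5, h(m) = 2.75 (+); new bracket [-1.5, -1]
m = -1.25, h(m) = 0.6875 (+); new bracket [-1.25, -1]
m = -1.125, h(m) = -0.203125 (−); new bracket [-1.25, -1.125]
m = -1.1875, h(m) = 0.2305 (+); new bracket [-1.1875, -1.125]

++-+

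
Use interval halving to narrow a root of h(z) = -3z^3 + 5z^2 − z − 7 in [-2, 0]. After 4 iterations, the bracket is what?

midpoint -1: h = 2 > 0 → [-1, 0]
midpoint -0.5: h = -4.875 < 0 → [-1, -0.5]
midpoint -0.75: h = -2.171875 < 0 → [-1, -0.75]
midpoint -0.875: h = -0.2871 < 0 → [-1, -0.875]

[-1, -0.875]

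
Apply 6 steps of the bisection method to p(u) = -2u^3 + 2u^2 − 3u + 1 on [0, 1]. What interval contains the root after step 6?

m = 0.5, p(m) = -0.25 (−); new bracket [0, 0.5]
m = 0.25, p(m) = 0.34375 (+); new bracket [0.25, 0.5]
m = 0.375, p(m) = 0.050781 (+); new bracket [0.375, 0.5]
m = 0.4375, p(m) = -0.0972 (−); new bracket [0.375, 0.4375]
m = 0.40625, p(m) = -0.0228 (−); new bracket [0.375, 0.40625]
m = 0.390625, p(m) = 0.0141 (+); new bracket [0.390625, 0.40625]

[0.390625, 0.40625]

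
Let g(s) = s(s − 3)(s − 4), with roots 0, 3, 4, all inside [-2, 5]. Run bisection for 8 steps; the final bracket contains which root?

0

s = 1.5 gives g = 5.625, positive; keep [-2, 1.5]
s = -0.25 gives g = -3.453125, negative; keep [-0.25, 1.5]
s = 0.625 gives g = 5.009766, positive; keep [-0.25, 0.625]
s = 0.1875 gives g = 2.0105, positive; keep [-0.25, 0.1875]
s = -0.03125 gives g = -0.3819, negative; keep [-0.03125, 0.1875]
s = 0.078125 gives g = 0.8953, positive; keep [-0.03125, 0.078125]
s = 0.0234375 gives g = 0.2774, positive; keep [-0.03125, 0.0234375]
s = -0.00390625 gives g = -0.047, negative; keep [-0.00390625, 0.0234375]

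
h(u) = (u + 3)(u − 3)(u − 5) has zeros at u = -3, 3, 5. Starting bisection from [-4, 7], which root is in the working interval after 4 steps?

midpoint 1.5: h = 23.625 > 0 → [-4, 1.5]
midpoint -1.25: h = 46.484375 > 0 → [-4, -1.25]
midpoint -2.625: h = 16.083984 > 0 → [-4, -2.625]
midpoint -3.3125: h = -16.3977 < 0 → [-3.3125, -2.625]

-3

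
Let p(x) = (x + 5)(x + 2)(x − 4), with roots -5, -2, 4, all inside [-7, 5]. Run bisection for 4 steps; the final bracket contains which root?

4

x = -1 gives p = -20, negative; keep [-1, 5]
x = 2 gives p = -56, negative; keep [2, 5]
x = 3.5 gives p = -23.375, negative; keep [3.5, 5]
x = 4.25 gives p = 14.4531, positive; keep [3.5, 4.25]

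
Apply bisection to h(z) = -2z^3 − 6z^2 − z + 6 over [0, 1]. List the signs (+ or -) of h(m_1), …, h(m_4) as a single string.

++-+

midpoint 0.5: h = 3.75 > 0 → [0.5, 1]
midpoint 0.75: h = 1.03125 > 0 → [0.75, 1]
midpoint 0.875: h = -0.808594 < 0 → [0.75, 0.875]
midpoint 0.8125: h = 0.1538 > 0 → [0.8125, 0.875]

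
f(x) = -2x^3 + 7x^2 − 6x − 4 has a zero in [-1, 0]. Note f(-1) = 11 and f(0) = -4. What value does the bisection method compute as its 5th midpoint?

-0.40625

f(-0.5) = 1 > 0, so the root lies in [-0.5, 0]
f(-0.25) = -2.03125 < 0, so the root lies in [-0.5, -0.25]
f(-0.375) = -0.660156 < 0, so the root lies in [-0.5, -0.375]
f(-0.4375) = 0.1323 > 0, so the root lies in [-0.4375, -0.375]
f(-0.40625) = -0.2731 < 0, so the root lies in [-0.4375, -0.40625]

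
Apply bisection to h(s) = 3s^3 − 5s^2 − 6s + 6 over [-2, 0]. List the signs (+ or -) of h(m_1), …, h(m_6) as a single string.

h(-1) = 4 > 0, so the root lies in [-2, -1]
h(-1.5) = -6.375 < 0, so the root lies in [-1.5, -1]
h(-1.25) = -0.171875 < 0, so the root lies in [-1.25, -1]
h(-1.125) = 2.1504 > 0, so the root lies in [-1.25, -1.125]
h(-1.1875) = 1.0505 > 0, so the root lies in [-1.25, -1.1875]
h(-1.21875) = 0.4549 > 0, so the root lies in [-1.25, -1.21875]

+--+++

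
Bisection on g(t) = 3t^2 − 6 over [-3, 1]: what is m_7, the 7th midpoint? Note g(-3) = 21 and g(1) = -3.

g(-1) = -3 < 0, so the root lies in [-3, -1]
g(-2) = 6 > 0, so the root lies in [-2, -1]
g(-1.5) = 0.75 > 0, so the root lies in [-1.5, -1]
g(-1.25) = -1.3125 < 0, so the root lies in [-1.5, -1.25]
g(-1.375) = -0.3281 < 0, so the root lies in [-1.5, -1.375]
g(-1.4375) = 0.1992 > 0, so the root lies in [-1.4375, -1.375]
g(-1.40625) = -0.0674 < 0, so the root lies in [-1.4375, -1.40625]

-1.40625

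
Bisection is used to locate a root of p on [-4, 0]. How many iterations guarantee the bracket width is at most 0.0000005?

23

Width after n steps is 4/2^n. Need 2^n ≥ 4/0.0000005 = 8000000.
2^22 = 4194304 < 8000000 ≤ 2^23 = 8388608, so n = 23.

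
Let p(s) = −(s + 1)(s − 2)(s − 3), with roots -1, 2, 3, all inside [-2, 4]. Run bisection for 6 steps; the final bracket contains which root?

-1

midpoint 1: p = -4 < 0 → [-2, 1]
midpoint -0.5: p = -4.375 < 0 → [-2, -0.5]
midpoint -1.25: p = 3.453125 > 0 → [-1.25, -0.5]
midpoint -0.875: p = -1.3926 < 0 → [-1.25, -0.875]
midpoint -1.0625: p = 0.7776 > 0 → [-1.0625, -0.875]
midpoint -0.96875: p = -0.3682 < 0 → [-1.0625, -0.96875]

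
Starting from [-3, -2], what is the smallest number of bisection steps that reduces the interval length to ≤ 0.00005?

15

Width after n steps is 1/2^n. Need 2^n ≥ 1/0.00005 = 20000.
2^14 = 16384 < 20000 ≤ 2^15 = 32768, so n = 15.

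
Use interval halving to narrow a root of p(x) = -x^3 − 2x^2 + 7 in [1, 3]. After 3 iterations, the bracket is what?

m = 2, p(m) = -9 (−); new bracket [1, 2]
m = 1.5, p(m) = -0.875 (−); new bracket [1, 1.5]
m = 1.25, p(m) = 1.921875 (+); new bracket [1.25, 1.5]

[1.25, 1.5]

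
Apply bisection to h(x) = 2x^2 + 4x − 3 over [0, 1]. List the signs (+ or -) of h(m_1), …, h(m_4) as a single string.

x = 0.5 gives h = -0.5, negative; keep [0.5, 1]
x = 0.75 gives h = 1.125, positive; keep [0.5, 0.75]
x = 0.625 gives h = 0.28125, positive; keep [0.5, 0.625]
x = 0.5625 gives h = -0.1172, negative; keep [0.5625, 0.625]

-++-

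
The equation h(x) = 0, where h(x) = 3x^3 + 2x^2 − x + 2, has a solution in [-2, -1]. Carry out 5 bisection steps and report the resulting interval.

x = -1.5 gives h = -2.125, negative; keep [-1.5, -1]
x = -1.25 gives h = 0.515625, positive; keep [-1.5, -1.25]
x = -1.375 gives h = -0.642578, negative; keep [-1.375, -1.25]
x = -1.3125 gives h = -0.0251, negative; keep [-1.3125, -1.25]
x = -1.28125 gives h = 0.2545, positive; keep [-1.3125, -1.28125]

[-1.3125, -1.28125]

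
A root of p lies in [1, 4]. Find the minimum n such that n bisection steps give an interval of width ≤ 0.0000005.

Width after n steps is 3/2^n. Need 2^n ≥ 3/0.0000005 = 6000000.
2^22 = 4194304 < 6000000 ≤ 2^23 = 8388608, so n = 23.

23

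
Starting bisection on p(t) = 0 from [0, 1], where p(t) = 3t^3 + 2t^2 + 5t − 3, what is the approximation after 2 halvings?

midpoint 0.5: p = 0.375 > 0 → [0, 0.5]
midpoint 0.25: p = -1.578125 < 0 → [0.25, 0.5]

0.25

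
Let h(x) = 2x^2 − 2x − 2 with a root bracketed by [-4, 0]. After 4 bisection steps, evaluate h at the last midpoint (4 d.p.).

midpoint -2: h = 10 > 0 → [-2, 0]
midpoint -1: h = 2 > 0 → [-1, 0]
midpoint -0.5: h = -0.5 < 0 → [-1, -0.5]
midpoint -0.75: h = 0.625 > 0 → [-0.75, -0.5]

0.6250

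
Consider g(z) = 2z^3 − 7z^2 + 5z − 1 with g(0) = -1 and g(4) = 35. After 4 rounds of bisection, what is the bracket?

g(2) = -3 < 0, so the root lies in [2, 4]
g(3) = 5 > 0, so the root lies in [2, 3]
g(2.5) = -1 < 0, so the root lies in [2.5, 3]
g(2.75) = 1.4062 > 0, so the root lies in [2.5, 2.75]

[2.5, 2.75]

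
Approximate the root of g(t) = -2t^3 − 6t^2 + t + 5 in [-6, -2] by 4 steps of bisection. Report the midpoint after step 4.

-2.75

m = -4, g(m) = 33 (+); new bracket [-4, -2]
m = -3, g(m) = 2 (+); new bracket [-3, -2]
m = -2.5, g(m) = -3.75 (−); new bracket [-3, -2.5]
m = -2.75, g(m) = -1.5312 (−); new bracket [-3, -2.75]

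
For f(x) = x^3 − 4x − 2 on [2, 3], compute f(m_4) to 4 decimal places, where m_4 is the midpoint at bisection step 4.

-0.2825

midpoint 2.5: f = 3.625 > 0 → [2, 2.5]
midpoint 2.25: f = 0.390625 > 0 → [2, 2.25]
midpoint 2.125: f = -0.904297 < 0 → [2.125, 2.25]
midpoint 2.1875: f = -0.2825 < 0 → [2.1875, 2.25]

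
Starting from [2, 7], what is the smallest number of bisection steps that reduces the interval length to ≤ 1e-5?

19

Width after n steps is 5/2^n. Need 2^n ≥ 5/1e-5 = 500000.
2^18 = 262144 < 500000 ≤ 2^19 = 524288, so n = 19.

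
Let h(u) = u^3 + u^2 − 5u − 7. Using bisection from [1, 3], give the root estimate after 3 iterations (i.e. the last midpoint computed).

u = 2 gives h = -5, negative; keep [2, 3]
u = 2.5 gives h = 2.375, positive; keep [2, 2.5]
u = 2.25 gives h = -1.796875, negative; keep [2.25, 2.5]

2.25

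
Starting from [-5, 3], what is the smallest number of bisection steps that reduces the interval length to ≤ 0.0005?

Width after n steps is 8/2^n. Need 2^n ≥ 8/0.0005 = 16000.
2^13 = 8192 < 16000 ≤ 2^14 = 16384, so n = 14.

14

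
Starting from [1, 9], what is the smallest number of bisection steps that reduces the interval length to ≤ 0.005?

11

Width after n steps is 8/2^n. Need 2^n ≥ 8/0.005 = 1600.
2^10 = 1024 < 1600 ≤ 2^11 = 2048, so n = 11.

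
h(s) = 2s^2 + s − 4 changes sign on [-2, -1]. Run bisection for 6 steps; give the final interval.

[-1.6875, -1.671875]

h(-1.5) = -1 < 0, so the root lies in [-2, -1.5]
h(-1.75) = 0.375 > 0, so the root lies in [-1.75, -1.5]
h(-1.625) = -0.34375 < 0, so the root lies in [-1.75, -1.625]
h(-1.6875) = 0.0078 > 0, so the root lies in [-1.6875, -1.625]
h(-1.65625) = -0.1699 < 0, so the root lies in [-1.6875, -1.65625]
h(-1.671875) = -0.0815 < 0, so the root lies in [-1.6875, -1.671875]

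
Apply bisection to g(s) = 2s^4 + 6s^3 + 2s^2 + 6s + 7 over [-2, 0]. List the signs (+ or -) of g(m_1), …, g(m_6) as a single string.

-+++-+

m = -1, g(m) = -1 (−); new bracket [-1, 0]
m = -0.5, g(m) = 3.875 (+); new bracket [-1, -0.5]
m = -0.75, g(m) = 1.726562 (+); new bracket [-1, -0.75]
m = -0.875, g(m) = 0.4341 (+); new bracket [-1, -0.875]
m = -0.9375, g(m) = -0.2661 (−); new bracket [-0.9375, -0.875]
m = -0.90625, g(m) = 0.0884 (+); new bracket [-0.9375, -0.90625]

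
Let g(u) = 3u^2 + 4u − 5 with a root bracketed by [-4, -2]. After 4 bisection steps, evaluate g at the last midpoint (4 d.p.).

0.0469

g(-3) = 10 > 0, so the root lies in [-3, -2]
g(-2.5) = 3.75 > 0, so the root lies in [-2.5, -2]
g(-2.25) = 1.1875 > 0, so the root lies in [-2.25, -2]
g(-2.125) = 0.0469 > 0, so the root lies in [-2.125, -2]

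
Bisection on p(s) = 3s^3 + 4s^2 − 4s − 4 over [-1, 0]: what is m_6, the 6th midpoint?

s = -0.5 gives p = -1.375, negative; keep [-1, -0.5]
s = -0.75 gives p = -0.015625, negative; keep [-1, -0.75]
s = -0.875 gives p = 0.552734, positive; keep [-0.875, -0.75]
s = -0.8125 gives p = 0.2815, positive; keep [-0.8125, -0.75]
s = -0.78125 gives p = 0.1359, positive; keep [-0.78125, -0.75]
s = -0.765625 gives p = 0.0608, positive; keep [-0.765625, -0.75]

-0.765625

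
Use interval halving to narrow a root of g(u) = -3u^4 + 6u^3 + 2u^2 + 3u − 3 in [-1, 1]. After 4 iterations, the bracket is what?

g(0) = -3 < 0, so the root lies in [0, 1]
g(0.5) = -0.4375 < 0, so the root lies in [0.5, 1]
g(0.75) = 1.957031 > 0, so the root lies in [0.5, 0.75]
g(0.625) = 0.6633 > 0, so the root lies in [0.5, 0.625]

[0.5, 0.625]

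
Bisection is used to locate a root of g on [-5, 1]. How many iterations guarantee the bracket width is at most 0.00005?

Width after n steps is 6/2^n. Need 2^n ≥ 6/0.00005 = 120000.
2^16 = 65536 < 120000 ≤ 2^17 = 131072, so n = 17.

17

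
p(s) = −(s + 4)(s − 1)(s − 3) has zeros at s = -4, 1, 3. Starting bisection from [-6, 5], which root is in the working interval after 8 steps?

-4

s = -0.5 gives p = -18.375, negative; keep [-6, -0.5]
s = -3.25 gives p = -19.921875, negative; keep [-6, -3.25]
s = -4.625 gives p = 26.806641, positive; keep [-4.625, -3.25]
s = -3.9375 gives p = -2.1409, negative; keep [-4.625, -3.9375]
s = -4.28125 gives p = 10.8152, positive; keep [-4.28125, -3.9375]
s = -4.109375 gives p = 3.973, positive; keep [-4.109375, -3.9375]
s = -4.0234375 gives p = 0.8269, positive; keep [-4.0234375, -3.9375]
s = -3.98046875 gives p = -0.679, negative; keep [-4.0234375, -3.98046875]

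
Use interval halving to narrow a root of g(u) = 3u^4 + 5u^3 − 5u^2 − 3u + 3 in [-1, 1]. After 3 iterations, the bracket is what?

u = 0 gives g = 3, positive; keep [-1, 0]
u = -0.5 gives g = 2.8125, positive; keep [-1, -0.5]
u = -0.75 gives g = 1.277344, positive; keep [-1, -0.75]

[-1, -0.75]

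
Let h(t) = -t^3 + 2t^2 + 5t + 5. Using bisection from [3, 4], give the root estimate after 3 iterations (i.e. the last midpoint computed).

midpoint 3.5: h = 4.125 > 0 → [3.5, 4]
midpoint 3.75: h = -0.859375 < 0 → [3.5, 3.75]
midpoint 3.625: h = 1.771484 > 0 → [3.625, 3.75]

3.625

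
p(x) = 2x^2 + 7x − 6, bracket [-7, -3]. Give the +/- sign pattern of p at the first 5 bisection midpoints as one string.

+-++-

p(-5) = 9 > 0, so the root lies in [-5, -3]
p(-4) = -2 < 0, so the root lies in [-5, -4]
p(-4.5) = 3 > 0, so the root lies in [-4.5, -4]
p(-4.25) = 0.375 > 0, so the root lies in [-4.25, -4]
p(-4.125) = -0.8438 < 0, so the root lies in [-4.25, -4.125]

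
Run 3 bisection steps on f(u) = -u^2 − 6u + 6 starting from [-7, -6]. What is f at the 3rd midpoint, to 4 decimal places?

midpoint -6.5: f = 2.75 > 0 → [-7, -6.5]
midpoint -6.75: f = 0.9375 > 0 → [-7, -6.75]
midpoint -6.875: f = -0.015625 < 0 → [-6.875, -6.75]

-0.0156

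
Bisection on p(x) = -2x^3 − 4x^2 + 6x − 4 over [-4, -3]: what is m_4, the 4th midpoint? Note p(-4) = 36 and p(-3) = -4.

x = -3.5 gives p = 11.75, positive; keep [-3.5, -3]
x = -3.25 gives p = 2.90625, positive; keep [-3.25, -3]
x = -3.125 gives p = -0.777344, negative; keep [-3.25, -3.125]
x = -3.1875 gives p = 1.0054, positive; keep [-3.1875, -3.125]

-3.1875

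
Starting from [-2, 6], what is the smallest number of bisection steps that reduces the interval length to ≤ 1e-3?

Width after n steps is 8/2^n. Need 2^n ≥ 8/1e-3 = 8000.
2^12 = 4096 < 8000 ≤ 2^13 = 8192, so n = 13.

13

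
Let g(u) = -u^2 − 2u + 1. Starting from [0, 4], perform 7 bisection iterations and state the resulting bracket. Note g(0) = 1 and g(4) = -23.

[0.40625, 0.4375]

m = 2, g(m) = -7 (−); new bracket [0, 2]
m = 1, g(m) = -2 (−); new bracket [0, 1]
m = 0.5, g(m) = -0.25 (−); new bracket [0, 0.5]
m = 0.25, g(m) = 0.4375 (+); new bracket [0.25, 0.5]
m = 0.375, g(m) = 0.1094 (+); new bracket [0.375, 0.5]
m = 0.4375, g(m) = -0.0664 (−); new bracket [0.375, 0.4375]
m = 0.40625, g(m) = 0.0225 (+); new bracket [0.40625, 0.4375]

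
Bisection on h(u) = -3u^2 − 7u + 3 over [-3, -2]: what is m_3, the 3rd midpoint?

-2.625

m = -2.5, h(m) = 1.75 (+); new bracket [-3, -2.5]
m = -2.75, h(m) = -0.4375 (−); new bracket [-2.75, -2.5]
m = -2.625, h(m) = 0.703125 (+); new bracket [-2.75, -2.625]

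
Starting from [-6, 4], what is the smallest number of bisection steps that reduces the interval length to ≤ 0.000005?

Width after n steps is 10/2^n. Need 2^n ≥ 10/0.000005 = 2000000.
2^20 = 1048576 < 2000000 ≤ 2^21 = 2097152, so n = 21.

21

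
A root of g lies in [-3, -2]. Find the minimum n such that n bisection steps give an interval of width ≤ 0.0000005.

Width after n steps is 1/2^n. Need 2^n ≥ 1/0.0000005 = 2000000.
2^20 = 1048576 < 2000000 ≤ 2^21 = 2097152, so n = 21.

21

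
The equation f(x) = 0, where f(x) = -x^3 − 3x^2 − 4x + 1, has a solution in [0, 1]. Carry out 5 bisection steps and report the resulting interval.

[0.1875, 0.21875]

f(0.5) = -1.875 < 0, so the root lies in [0, 0.5]
f(0.25) = -0.203125 < 0, so the root lies in [0, 0.25]
f(0.125) = 0.451172 > 0, so the root lies in [0.125, 0.25]
f(0.1875) = 0.1379 > 0, so the root lies in [0.1875, 0.25]
f(0.21875) = -0.029 < 0, so the root lies in [0.1875, 0.21875]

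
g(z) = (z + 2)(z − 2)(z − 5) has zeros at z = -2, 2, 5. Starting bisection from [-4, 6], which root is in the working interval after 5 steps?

-2

midpoint 1: g = 12 > 0 → [-4, 1]
midpoint -1.5: g = 11.375 > 0 → [-4, -1.5]
midpoint -2.75: g = -27.609375 < 0 → [-2.75, -1.5]
midpoint -2.125: g = -3.6738 < 0 → [-2.125, -1.5]
midpoint -1.8125: g = 4.8699 > 0 → [-2.125, -1.8125]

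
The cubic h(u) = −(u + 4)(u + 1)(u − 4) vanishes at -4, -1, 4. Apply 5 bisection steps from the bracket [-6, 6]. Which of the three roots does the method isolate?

midpoint 0: h = 16 > 0 → [0, 6]
midpoint 3: h = 28 > 0 → [3, 6]
midpoint 4.5: h = -23.375 < 0 → [3, 4.5]
midpoint 3.75: h = 9.2031 > 0 → [3.75, 4.5]
midpoint 4.125: h = -5.2051 < 0 → [3.75, 4.125]

4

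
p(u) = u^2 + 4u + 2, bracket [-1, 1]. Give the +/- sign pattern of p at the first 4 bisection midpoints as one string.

++--

m = 0, p(m) = 2 (+); new bracket [-1, 0]
m = -0.5, p(m) = 0.25 (+); new bracket [-1, -0.5]
m = -0.75, p(m) = -0.4375 (−); new bracket [-0.75, -0.5]
m = -0.625, p(m) = -0.1094 (−); new bracket [-0.625, -0.5]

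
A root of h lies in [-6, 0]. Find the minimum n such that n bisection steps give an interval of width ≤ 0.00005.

17

Width after n steps is 6/2^n. Need 2^n ≥ 6/0.00005 = 120000.
2^16 = 65536 < 120000 ≤ 2^17 = 131072, so n = 17.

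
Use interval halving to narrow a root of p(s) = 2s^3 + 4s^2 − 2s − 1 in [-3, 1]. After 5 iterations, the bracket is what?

[-2.375, -2.25]

p(-1) = 3 > 0, so the root lies in [-3, -1]
p(-2) = 3 > 0, so the root lies in [-3, -2]
p(-2.5) = -2.25 < 0, so the root lies in [-2.5, -2]
p(-2.25) = 0.9688 > 0, so the root lies in [-2.5, -2.25]
p(-2.375) = -0.4805 < 0, so the root lies in [-2.375, -2.25]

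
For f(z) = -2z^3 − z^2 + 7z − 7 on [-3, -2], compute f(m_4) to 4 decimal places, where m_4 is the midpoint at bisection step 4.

-1.0396

m = -2.5, f(m) = 0.5 (+); new bracket [-2.5, -2]
m = -2.25, f(m) = -5.03125 (−); new bracket [-2.5, -2.25]
m = -2.375, f(m) = -2.472656 (−); new bracket [-2.5, -2.375]
m = -2.4375, f(m) = -1.0396 (−); new bracket [-2.5, -2.4375]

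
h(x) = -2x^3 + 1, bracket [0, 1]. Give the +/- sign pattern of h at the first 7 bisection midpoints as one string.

++--+-+

midpoint 0.5: h = 0.75 > 0 → [0.5, 1]
midpoint 0.75: h = 0.15625 > 0 → [0.75, 1]
midpoint 0.875: h = -0.339844 < 0 → [0.75, 0.875]
midpoint 0.8125: h = -0.0728 < 0 → [0.75, 0.8125]
midpoint 0.78125: h = 0.0463 > 0 → [0.78125, 0.8125]
midpoint 0.796875: h = -0.012 < 0 → [0.78125, 0.796875]
midpoint 0.7890625: h = 0.0174 > 0 → [0.7890625, 0.796875]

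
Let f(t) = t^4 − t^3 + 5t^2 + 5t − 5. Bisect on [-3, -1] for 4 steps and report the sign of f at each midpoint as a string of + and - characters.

+++-

m = -2, f(m) = 29 (+); new bracket [-2, -1]
m = -1.5, f(m) = 7.1875 (+); new bracket [-1.5, -1]
m = -1.25, f(m) = 0.957031 (+); new bracket [-1.25, -1]
m = -1.125, f(m) = -1.2712 (−); new bracket [-1.25, -1.125]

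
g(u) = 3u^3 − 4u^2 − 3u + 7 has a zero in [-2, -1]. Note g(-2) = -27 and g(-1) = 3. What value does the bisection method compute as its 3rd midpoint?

midpoint -1.5: g = -7.625 < 0 → [-1.5, -1]
midpoint -1.25: g = -1.359375 < 0 → [-1.25, -1]
midpoint -1.125: g = 1.041016 > 0 → [-1.25, -1.125]

-1.125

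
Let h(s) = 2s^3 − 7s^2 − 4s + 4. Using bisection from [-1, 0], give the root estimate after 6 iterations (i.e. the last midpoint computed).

-0.921875

m = -0.5, h(m) = 4 (+); new bracket [-1, -0.5]
m = -0.75, h(m) = 2.21875 (+); new bracket [-1, -0.75]
m = -0.875, h(m) = 0.800781 (+); new bracket [-1, -0.875]
m = -0.9375, h(m) = -0.0503 (−); new bracket [-0.9375, -0.875]
m = -0.90625, h(m) = 0.3874 (+); new bracket [-0.9375, -0.90625]
m = -0.921875, h(m) = 0.1716 (+); new bracket [-0.9375, -0.921875]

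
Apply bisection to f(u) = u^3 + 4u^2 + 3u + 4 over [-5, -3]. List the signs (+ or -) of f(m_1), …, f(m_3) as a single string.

--+

m = -4, f(m) = -8 (−); new bracket [-4, -3]
m = -3.5, f(m) = -0.375 (−); new bracket [-3.5, -3]
m = -3.25, f(m) = 2.171875 (+); new bracket [-3.5, -3.25]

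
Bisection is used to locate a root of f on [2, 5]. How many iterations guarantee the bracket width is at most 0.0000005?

Width after n steps is 3/2^n. Need 2^n ≥ 3/0.0000005 = 6000000.
2^22 = 4194304 < 6000000 ≤ 2^23 = 8388608, so n = 23.

23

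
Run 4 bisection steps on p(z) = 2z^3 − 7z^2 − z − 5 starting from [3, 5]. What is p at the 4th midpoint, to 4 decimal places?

midpoint 4: p = 7 > 0 → [3, 4]
midpoint 3.5: p = -8.5 < 0 → [3.5, 4]
midpoint 3.75: p = -1.71875 < 0 → [3.75, 4]
midpoint 3.875: p = 2.3867 > 0 → [3.75, 3.875]

2.3867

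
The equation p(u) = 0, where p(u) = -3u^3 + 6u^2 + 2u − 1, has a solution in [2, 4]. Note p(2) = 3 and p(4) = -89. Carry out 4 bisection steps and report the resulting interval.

[2.125, 2.25]

p(3) = -22 < 0, so the root lies in [2, 3]
p(2.5) = -5.375 < 0, so the root lies in [2, 2.5]
p(2.25) = -0.296875 < 0, so the root lies in [2, 2.25]
p(2.125) = 1.5566 > 0, so the root lies in [2.125, 2.25]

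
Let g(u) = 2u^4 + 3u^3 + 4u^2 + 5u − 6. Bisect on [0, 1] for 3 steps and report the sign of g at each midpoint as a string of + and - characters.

u = 0.5 gives g = -2, negative; keep [0.5, 1]
u = 0.75 gives g = 1.898438, positive; keep [0.5, 0.75]
u = 0.625 gives g = -0.274902, negative; keep [0.625, 0.75]

-+-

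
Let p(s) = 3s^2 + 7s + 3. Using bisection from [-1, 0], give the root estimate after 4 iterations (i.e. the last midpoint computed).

-0.5625

midpoint -0.5: p = 0.25 > 0 → [-1, -0.5]
midpoint -0.75: p = -0.5625 < 0 → [-0.75, -0.5]
midpoint -0.625: p = -0.203125 < 0 → [-0.625, -0.5]
midpoint -0.5625: p = 0.0117 > 0 → [-0.625, -0.5625]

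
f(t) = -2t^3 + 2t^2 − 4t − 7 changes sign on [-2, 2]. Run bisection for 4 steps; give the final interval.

[-1, -0.75]

m = 0, f(m) = -7 (−); new bracket [-2, 0]
m = -1, f(m) = 1 (+); new bracket [-1, 0]
m = -0.5, f(m) = -4.25 (−); new bracket [-1, -0.5]
m = -0.75, f(m) = -2.0312 (−); new bracket [-1, -0.75]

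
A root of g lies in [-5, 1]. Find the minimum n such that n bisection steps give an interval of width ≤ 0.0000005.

Width after n steps is 6/2^n. Need 2^n ≥ 6/0.0000005 = 12000000.
2^23 = 8388608 < 12000000 ≤ 2^24 = 16777216, so n = 24.

24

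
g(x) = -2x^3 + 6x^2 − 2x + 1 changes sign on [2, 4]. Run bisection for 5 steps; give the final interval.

g(3) = -5 < 0, so the root lies in [2, 3]
g(2.5) = 2.25 > 0, so the root lies in [2.5, 3]
g(2.75) = -0.71875 < 0, so the root lies in [2.5, 2.75]
g(2.625) = 0.918 > 0, so the root lies in [2.625, 2.75]
g(2.6875) = 0.1392 > 0, so the root lies in [2.6875, 2.75]

[2.6875, 2.75]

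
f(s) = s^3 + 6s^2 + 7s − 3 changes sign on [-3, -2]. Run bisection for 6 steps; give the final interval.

[-2.203125, -2.1875]

midpoint -2.5: f = 1.375 > 0 → [-2.5, -2]
midpoint -2.25: f = 0.234375 > 0 → [-2.25, -2]
midpoint -2.125: f = -0.376953 < 0 → [-2.25, -2.125]
midpoint -2.1875: f = -0.0691 < 0 → [-2.25, -2.1875]
midpoint -2.21875: f = 0.0833 > 0 → [-2.21875, -2.1875]
midpoint -2.203125: f = 0.0072 > 0 → [-2.203125, -2.1875]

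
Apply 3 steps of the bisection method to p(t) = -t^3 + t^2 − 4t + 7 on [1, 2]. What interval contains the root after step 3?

[1.375, 1.5]

t = 1.5 gives p = -0.125, negative; keep [1, 1.5]
t = 1.25 gives p = 1.609375, positive; keep [1.25, 1.5]
t = 1.375 gives p = 0.791016, positive; keep [1.375, 1.5]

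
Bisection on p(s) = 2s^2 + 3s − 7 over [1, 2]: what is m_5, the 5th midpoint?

1.28125

midpoint 1.5: p = 2 > 0 → [1, 1.5]
midpoint 1.25: p = -0.125 < 0 → [1.25, 1.5]
midpoint 1.375: p = 0.90625 > 0 → [1.25, 1.375]
midpoint 1.3125: p = 0.3828 > 0 → [1.25, 1.3125]
midpoint 1.28125: p = 0.127 > 0 → [1.25, 1.28125]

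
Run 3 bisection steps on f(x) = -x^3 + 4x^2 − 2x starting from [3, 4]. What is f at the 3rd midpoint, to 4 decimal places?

0.3691

x = 3.5 gives f = -0.875, negative; keep [3, 3.5]
x = 3.25 gives f = 1.421875, positive; keep [3.25, 3.5]
x = 3.375 gives f = 0.369141, positive; keep [3.375, 3.5]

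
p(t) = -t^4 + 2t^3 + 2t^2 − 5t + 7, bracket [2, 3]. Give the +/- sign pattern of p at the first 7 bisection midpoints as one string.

-+++-+-

m = 2.5, p(m) = -0.8125 (−); new bracket [2, 2.5]
m = 2.25, p(m) = 3.027344 (+); new bracket [2.25, 2.5]
m = 2.375, p(m) = 1.382568 (+); new bracket [2.375, 2.5]
m = 2.4375, p(m) = 0.3594 (+); new bracket [2.4375, 2.5]
m = 2.46875, p(m) = -0.2073 (−); new bracket [2.4375, 2.46875]
m = 2.453125, p(m) = 0.0808 (+); new bracket [2.453125, 2.46875]
m = 2.4609375, p(m) = -0.0621 (−); new bracket [2.453125, 2.4609375]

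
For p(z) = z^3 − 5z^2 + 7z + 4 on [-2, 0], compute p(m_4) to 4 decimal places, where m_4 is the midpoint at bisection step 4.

0.6191

p(-1) = -9 < 0, so the root lies in [-1, 0]
p(-0.5) = -0.875 < 0, so the root lies in [-0.5, 0]
p(-0.25) = 1.921875 > 0, so the root lies in [-0.5, -0.25]
p(-0.375) = 0.6191 > 0, so the root lies in [-0.5, -0.375]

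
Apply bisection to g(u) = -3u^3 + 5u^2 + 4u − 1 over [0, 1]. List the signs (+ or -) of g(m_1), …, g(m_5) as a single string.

midpoint 0.5: g = 1.875 > 0 → [0, 0.5]
midpoint 0.25: g = 0.265625 > 0 → [0, 0.25]
midpoint 0.125: g = -0.427734 < 0 → [0.125, 0.25]
midpoint 0.1875: g = -0.094 < 0 → [0.1875, 0.25]
midpoint 0.21875: g = 0.0829 > 0 → [0.1875, 0.21875]

++--+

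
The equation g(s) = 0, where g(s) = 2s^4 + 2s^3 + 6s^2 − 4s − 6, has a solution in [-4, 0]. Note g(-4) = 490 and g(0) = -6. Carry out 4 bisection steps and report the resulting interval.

[-0.75, -0.5]

g(-2) = 42 > 0, so the root lies in [-2, 0]
g(-1) = 4 > 0, so the root lies in [-1, 0]
g(-0.5) = -2.625 < 0, so the root lies in [-1, -0.5]
g(-0.75) = 0.1641 > 0, so the root lies in [-0.75, -0.5]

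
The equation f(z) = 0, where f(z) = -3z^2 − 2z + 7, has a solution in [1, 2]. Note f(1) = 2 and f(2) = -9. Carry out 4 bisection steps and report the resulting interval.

[1.1875, 1.25]

f(1.5) = -2.75 < 0, so the root lies in [1, 1.5]
f(1.25) = -0.1875 < 0, so the root lies in [1, 1.25]
f(1.125) = 0.953125 > 0, so the root lies in [1.125, 1.25]
f(1.1875) = 0.3945 > 0, so the root lies in [1.1875, 1.25]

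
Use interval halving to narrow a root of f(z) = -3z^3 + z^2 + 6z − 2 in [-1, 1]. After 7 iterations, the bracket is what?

z = 0 gives f = -2, negative; keep [0, 1]
z = 0.5 gives f = 0.875, positive; keep [0, 0.5]
z = 0.25 gives f = -0.484375, negative; keep [0.25, 0.5]
z = 0.375 gives f = 0.2324, positive; keep [0.25, 0.375]
z = 0.3125 gives f = -0.1189, negative; keep [0.3125, 0.375]
z = 0.34375 gives f = 0.0588, positive; keep [0.3125, 0.34375]
z = 0.328125 gives f = -0.0296, negative; keep [0.328125, 0.34375]

[0.328125, 0.34375]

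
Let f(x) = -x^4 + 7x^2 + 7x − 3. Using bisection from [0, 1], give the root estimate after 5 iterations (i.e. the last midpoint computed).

midpoint 0.5: f = 2.1875 > 0 → [0, 0.5]
midpoint 0.25: f = -0.816406 < 0 → [0.25, 0.5]
midpoint 0.375: f = 0.5896 > 0 → [0.25, 0.375]
midpoint 0.3125: f = -0.1384 < 0 → [0.3125, 0.375]
midpoint 0.34375: f = 0.2194 > 0 → [0.3125, 0.34375]

0.34375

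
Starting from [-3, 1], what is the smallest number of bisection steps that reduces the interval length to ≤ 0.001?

12

Width after n steps is 4/2^n. Need 2^n ≥ 4/0.001 = 4000.
2^11 = 2048 < 4000 ≤ 2^12 = 4096, so n = 12.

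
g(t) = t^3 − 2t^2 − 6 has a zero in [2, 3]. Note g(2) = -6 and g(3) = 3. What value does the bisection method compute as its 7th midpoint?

m = 2.5, g(m) = -2.875 (−); new bracket [2.5, 3]
m = 2.75, g(m) = -0.328125 (−); new bracket [2.75, 3]
m = 2.875, g(m) = 1.232422 (+); new bracket [2.75, 2.875]
m = 2.8125, g(m) = 0.427 (+); new bracket [2.75, 2.8125]
m = 2.78125, g(m) = 0.0432 (+); new bracket [2.75, 2.78125]
m = 2.765625, g(m) = -0.144 (−); new bracket [2.765625, 2.78125]
m = 2.7734375, g(m) = -0.0508 (−); new bracket [2.7734375, 2.78125]

2.7734375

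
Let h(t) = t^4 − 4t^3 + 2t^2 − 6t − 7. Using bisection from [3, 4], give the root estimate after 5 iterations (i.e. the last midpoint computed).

3.96875

t = 3.5 gives h = -24.9375, negative; keep [3.5, 4]
t = 3.75 gives h = -14.558594, negative; keep [3.75, 4]
t = 3.875 gives h = -7.491943, negative; keep [3.875, 4]
t = 3.9375 gives h = -3.4326, negative; keep [3.9375, 4]
t = 3.96875 gives h = -1.264, negative; keep [3.96875, 4]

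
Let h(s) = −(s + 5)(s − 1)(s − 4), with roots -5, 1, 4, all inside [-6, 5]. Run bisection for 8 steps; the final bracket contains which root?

s = -0.5 gives h = -30.375, negative; keep [-6, -0.5]
s = -3.25 gives h = -53.921875, negative; keep [-6, -3.25]
s = -4.625 gives h = -18.193359, negative; keep [-6, -4.625]
s = -5.3125 gives h = 18.3704, positive; keep [-5.3125, -4.625]
s = -4.96875 gives h = -1.6729, negative; keep [-5.3125, -4.96875]
s = -5.140625 gives h = 7.8932, positive; keep [-5.140625, -4.96875]
s = -5.0546875 gives h = 2.9981, positive; keep [-5.0546875, -4.96875]
s = -5.01171875 gives h = 0.6349, positive; keep [-5.01171875, -4.96875]

-5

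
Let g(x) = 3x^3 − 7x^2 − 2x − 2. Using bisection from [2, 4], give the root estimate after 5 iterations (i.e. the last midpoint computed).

2.6875

g(3) = 10 > 0, so the root lies in [2, 3]
g(2.5) = -3.875 < 0, so the root lies in [2.5, 3]
g(2.75) = 1.953125 > 0, so the root lies in [2.5, 2.75]
g(2.625) = -1.2207 < 0, so the root lies in [2.625, 2.75]
g(2.6875) = 0.2991 > 0, so the root lies in [2.625, 2.6875]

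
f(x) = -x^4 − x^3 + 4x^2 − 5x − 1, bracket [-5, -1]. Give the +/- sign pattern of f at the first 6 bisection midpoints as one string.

-++++-

midpoint -3: f = -4 < 0 → [-3, -1]
midpoint -2: f = 17 > 0 → [-3, -2]
midpoint -2.5: f = 13.0625 > 0 → [-3, -2.5]
midpoint -2.75: f = 6.6055 > 0 → [-3, -2.75]
midpoint -2.875: f = 1.8806 > 0 → [-3, -2.875]
midpoint -2.9375: f = -0.9075 < 0 → [-2.9375, -2.875]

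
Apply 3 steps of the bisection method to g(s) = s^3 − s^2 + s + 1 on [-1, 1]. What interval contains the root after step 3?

[-0.75, -0.5]

m = 0, g(m) = 1 (+); new bracket [-1, 0]
m = -0.5, g(m) = 0.125 (+); new bracket [-1, -0.5]
m = -0.75, g(m) = -0.734375 (−); new bracket [-0.75, -0.5]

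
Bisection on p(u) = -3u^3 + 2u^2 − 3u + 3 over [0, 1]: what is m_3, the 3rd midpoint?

0.875

u = 0.5 gives p = 1.625, positive; keep [0.5, 1]
u = 0.75 gives p = 0.609375, positive; keep [0.75, 1]
u = 0.875 gives p = -0.103516, negative; keep [0.75, 0.875]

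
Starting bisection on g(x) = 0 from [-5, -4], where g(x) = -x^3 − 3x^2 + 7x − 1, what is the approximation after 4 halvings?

x = -4.5 gives g = -2.125, negative; keep [-5, -4.5]
x = -4.75 gives g = 5.234375, positive; keep [-4.75, -4.5]
x = -4.625 gives g = 1.384766, positive; keep [-4.625, -4.5]
x = -4.5625 gives g = -0.4119, negative; keep [-4.625, -4.5625]

-4.5625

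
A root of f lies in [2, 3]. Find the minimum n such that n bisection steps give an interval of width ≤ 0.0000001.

24

Width after n steps is 1/2^n. Need 2^n ≥ 1/0.0000001 = 10000000.
2^23 = 8388608 < 10000000 ≤ 2^24 = 16777216, so n = 24.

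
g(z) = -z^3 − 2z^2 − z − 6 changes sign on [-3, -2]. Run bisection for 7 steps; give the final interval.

[-2.5390625, -2.53125]

m = -2.5, g(m) = -0.375 (−); new bracket [-3, -2.5]
m = -2.75, g(m) = 2.421875 (+); new bracket [-2.75, -2.5]
m = -2.625, g(m) = 0.931641 (+); new bracket [-2.625, -2.5]
m = -2.5625, g(m) = 0.2561 (+); new bracket [-2.5625, -2.5]
m = -2.53125, g(m) = -0.0649 (−); new bracket [-2.5625, -2.53125]
m = -2.546875, g(m) = 0.0942 (+); new bracket [-2.546875, -2.53125]
m = -2.5390625, g(m) = 0.0143 (+); new bracket [-2.5390625, -2.53125]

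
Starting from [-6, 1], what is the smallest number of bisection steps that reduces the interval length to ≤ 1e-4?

17

Width after n steps is 7/2^n. Need 2^n ≥ 7/1e-4 = 70000.
2^16 = 65536 < 70000 ≤ 2^17 = 131072, so n = 17.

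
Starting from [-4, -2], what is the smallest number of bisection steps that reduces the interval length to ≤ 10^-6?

21

Width after n steps is 2/2^n. Need 2^n ≥ 2/10^-6 = 2000000.
2^20 = 1048576 < 2000000 ≤ 2^21 = 2097152, so n = 21.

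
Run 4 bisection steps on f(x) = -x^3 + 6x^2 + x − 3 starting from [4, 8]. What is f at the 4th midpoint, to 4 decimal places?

-6.5156

m = 6, f(m) = 3 (+); new bracket [6, 8]
m = 7, f(m) = -45 (−); new bracket [6, 7]
m = 6.5, f(m) = -17.625 (−); new bracket [6, 6.5]
m = 6.25, f(m) = -6.5156 (−); new bracket [6, 6.25]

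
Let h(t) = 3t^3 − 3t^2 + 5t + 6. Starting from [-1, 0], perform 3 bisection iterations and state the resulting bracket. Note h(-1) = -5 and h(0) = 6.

m = -0.5, h(m) = 2.375 (+); new bracket [-1, -0.5]
m = -0.75, h(m) = -0.703125 (−); new bracket [-0.75, -0.5]
m = -0.625, h(m) = 0.970703 (+); new bracket [-0.75, -0.625]

[-0.75, -0.625]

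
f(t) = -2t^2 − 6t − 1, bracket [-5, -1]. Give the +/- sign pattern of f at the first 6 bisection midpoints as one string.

midpoint -3: f = -1 < 0 → [-3, -1]
midpoint -2: f = 3 > 0 → [-3, -2]
midpoint -2.5: f = 1.5 > 0 → [-3, -2.5]
midpoint -2.75: f = 0.375 > 0 → [-3, -2.75]
midpoint -2.875: f = -0.2812 < 0 → [-2.875, -2.75]
midpoint -2.8125: f = 0.0547 > 0 → [-2.875, -2.8125]

-+++-+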